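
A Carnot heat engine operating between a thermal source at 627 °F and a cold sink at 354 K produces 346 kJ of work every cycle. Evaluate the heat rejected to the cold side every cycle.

T_H = 627 °F → (627 − 32) × 5/9 = 330.56 °C = 603.71 K.
Since the cycle is reversible, η = 1 − T_C/T_H = 1 − 354.00/603.71 = 0.4136.
Since Q_C/Q_H = T_C/T_H and Q_H = W/η, Q_C = W·T_C/(T_H − T_C) = 346 × 354.00/249.71 = 491 kJ.

Q_C ≈ 491 kJ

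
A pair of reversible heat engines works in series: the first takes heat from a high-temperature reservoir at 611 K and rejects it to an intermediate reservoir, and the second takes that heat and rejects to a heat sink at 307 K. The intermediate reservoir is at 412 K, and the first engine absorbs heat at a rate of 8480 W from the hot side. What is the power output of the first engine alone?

First-stage efficiency η₁ = 1 − T_m/T_H = 1 − 412.00/611.00 = 0.3257.
W₁ = η₁·Q_H = 0.3257 × 8480 = 2760 W.

Ẇ₁ ≈ 2760 W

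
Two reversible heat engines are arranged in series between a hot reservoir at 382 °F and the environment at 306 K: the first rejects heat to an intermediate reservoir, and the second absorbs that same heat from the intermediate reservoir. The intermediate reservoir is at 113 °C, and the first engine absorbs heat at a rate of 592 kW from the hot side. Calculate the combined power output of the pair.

Ẇ_total ≈ 204.6 kW

T_H = 382 °F → (382 − 32) × 5/9 = 194.44 °C = 467.59 K.
Two reversible stages in series are equivalent to a single Carnot engine between T_H and T_C, so η_total = 1 − T_C/T_H = 1 − 306.00/467.59 = 0.3456.
W_total = η_total · Q_H = 0.3456 × 592 = 204.6 kW.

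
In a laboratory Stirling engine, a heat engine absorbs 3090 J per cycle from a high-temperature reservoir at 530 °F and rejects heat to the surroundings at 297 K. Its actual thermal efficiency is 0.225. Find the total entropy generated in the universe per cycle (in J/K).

T_H = 530 °F → (530 − 32) × 5/9 = 276.67 °C = 549.82 K.
W = η·Q_H = 0.225 × 3090 = 695.2 J, so Q_C = Q_H − W = 2395 J.
The hot reservoir loses entropy Q_H/T_H = 3090/549.82 = 5.620 J/K; the cold reservoir gains Q_C/T_C = 2395/297.00 = 8.063 J/K.
ΔS_univ = −Q_H/T_H + Q_C/T_C = 2.443 J/K (> 0, since η = 0.225 < η_Carnot = 0.460).

ΔS_univ ≈ 2.443 J/K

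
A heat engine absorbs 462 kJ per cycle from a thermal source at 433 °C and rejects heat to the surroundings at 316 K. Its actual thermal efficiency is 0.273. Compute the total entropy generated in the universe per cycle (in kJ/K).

T_H = 433 °C → 433 + 273.15 = 706.15 K.
W = η·Q_H = 0.273 × 462 = 126.1 kJ, so Q_C = Q_H − W = 335.9 kJ.
The hot reservoir loses entropy Q_H/T_H = 462/706.15 = 0.6543 kJ/K; the cold reservoir gains Q_C/T_C = 335.9/316.00 = 1.063 kJ/K.
ΔS_univ = −Q_H/T_H + Q_C/T_C = 0.409 kJ/K (> 0, since η = 0.273 < η_Carnot = 0.553).

ΔS_univ ≈ 0.409 kJ/K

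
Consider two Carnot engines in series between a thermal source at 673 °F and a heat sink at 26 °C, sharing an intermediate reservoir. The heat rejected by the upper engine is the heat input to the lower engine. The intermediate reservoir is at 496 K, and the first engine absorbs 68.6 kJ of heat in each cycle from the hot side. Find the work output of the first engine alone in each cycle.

T_H = 673 °F → (673 − 32) × 5/9 = 356.11 °C = 629.26 K.
T_C = 26 °C → 26 + 273.15 = 299.15 K.
First-stage efficiency η₁ = 1 − T_m/T_H = 1 − 496.00/629.26 = 0.2118.
W₁ = η₁·Q_H = 0.2118 × 68.6 = 14.5 kJ.

W₁ ≈ 14.5 kJ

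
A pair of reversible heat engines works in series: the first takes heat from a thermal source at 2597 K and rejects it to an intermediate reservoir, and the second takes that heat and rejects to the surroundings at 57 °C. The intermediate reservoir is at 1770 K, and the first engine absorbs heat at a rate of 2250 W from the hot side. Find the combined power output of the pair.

Ẇ_total ≈ 1960 W

T_C = 57 °C → 57 + 273.15 = 330.15 K.
Two reversible stages in series are equivalent to a single Carnot engine between T_H and T_C, so η_total = 1 − T_C/T_H = 1 − 330.15/2597.00 = 0.8729.
W_total = η_total · Q_H = 0.8729 × 2250 = 1960 W.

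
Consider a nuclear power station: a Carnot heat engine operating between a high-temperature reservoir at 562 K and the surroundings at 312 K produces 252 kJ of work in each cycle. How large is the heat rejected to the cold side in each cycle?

Q_C ≈ 314 kJ

Carnot efficiency: η = 1 − T_C/T_H = 1 − 312.00/562.00 = 0.4448.
Since Q_C/Q_H = T_C/T_H and Q_H = W/η, Q_C = W·T_C/(T_H − T_C) = 252 × 312.00/250.00 = 314 kJ.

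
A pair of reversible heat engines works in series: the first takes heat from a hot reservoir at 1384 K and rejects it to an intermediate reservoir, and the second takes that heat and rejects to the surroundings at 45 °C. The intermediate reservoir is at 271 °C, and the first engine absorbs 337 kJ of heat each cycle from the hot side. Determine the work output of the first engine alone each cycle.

W₁ ≈ 204.5 kJ

T_C = 45 °C → 45 + 273.15 = 318.15 K.
T_m = 271 °C → 271 + 273.15 = 544.15 K.
First-stage efficiency η₁ = 1 − T_m/T_H = 1 − 544.15/1384.00 = 0.6068.
W₁ = η₁·Q_H = 0.6068 × 337 = 204.5 kJ.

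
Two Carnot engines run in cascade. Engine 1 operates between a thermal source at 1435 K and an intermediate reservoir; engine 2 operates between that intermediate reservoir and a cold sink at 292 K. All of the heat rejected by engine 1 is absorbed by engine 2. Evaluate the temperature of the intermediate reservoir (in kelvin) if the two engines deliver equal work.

T_m ≈ 864 K

For reversible stages Q_m = Q_H·(T_m/T_H). Setting W₁ = Q_H(1 − T_m/T_H) equal to W₂ = Q_m(1 − T_C/T_m) = Q_H·(T_m − T_C)/T_H gives T_H − T_m = T_m − T_C, so T_m = (T_H + T_C)/2 = (1435.00 + 292.00)/2 = 864 K.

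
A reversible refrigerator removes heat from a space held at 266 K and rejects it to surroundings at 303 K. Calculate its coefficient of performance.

COP_R ≈ 7.19

Carnot COP: COP_R = T_C/(T_H − T_C) = 266.00/(303.00 − 266.00) = 7.19.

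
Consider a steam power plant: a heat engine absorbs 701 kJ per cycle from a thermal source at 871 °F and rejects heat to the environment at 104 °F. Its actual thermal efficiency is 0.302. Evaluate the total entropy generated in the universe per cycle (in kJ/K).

T_H = 871 °F → (871 − 32) × 5/9 = 466.11 °C = 739.26 K.
T_C = 104 °F → (104 − 32) × 5/9 = 40.00 °C = 313.15 K.
W = η·Q_H = 0.302 × 701 = 211.7 kJ, so Q_C = Q_H − W = 489.3 kJ.
The hot reservoir loses entropy Q_H/T_H = 701/739.26 = 0.9482 kJ/K; the cold reservoir gains Q_C/T_C = 489.3/313.15 = 1.563 kJ/K.
ΔS_univ = −Q_H/T_H + Q_C/T_C = 0.6143 kJ/K (> 0, since η = 0.302 < η_Carnot = 0.576).

ΔS_univ ≈ 0.6143 kJ/K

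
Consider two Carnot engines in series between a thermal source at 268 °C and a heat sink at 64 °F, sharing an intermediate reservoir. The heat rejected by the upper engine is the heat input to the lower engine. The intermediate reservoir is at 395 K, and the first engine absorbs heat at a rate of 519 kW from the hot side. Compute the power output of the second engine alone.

Ẇ₂ ≈ 99.81 kW

T_H = 268 °C → 268 + 273.15 = 541.15 K.
T_C = 64 °F → (64 − 32) × 5/9 = 17.78 °C = 290.93 K.
Heat entering the second stage: Q_m = Q_H·(T_m/T_H) = 519 × 395.00/541.15 = 378.8 kW.
Second-stage efficiency η₂ = 1 − T_C/T_m = 1 − 290.93/395.00 = 0.2635, so W₂ = η₂·Q_m = 99.81 kW.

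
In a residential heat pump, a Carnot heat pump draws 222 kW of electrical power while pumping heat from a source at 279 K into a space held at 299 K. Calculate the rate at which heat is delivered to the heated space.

Q̇_H ≈ 3320 kW

For a reversible heat pump, COP_HP = T_H/(T_H − T_C) = 299.00/20.00 = 14.9500.
Q_H = COP_HP · W = 14.9500 × 222 = 3320 kW.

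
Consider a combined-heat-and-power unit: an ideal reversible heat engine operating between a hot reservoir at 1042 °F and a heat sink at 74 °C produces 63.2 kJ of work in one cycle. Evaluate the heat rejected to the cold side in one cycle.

Q_C ≈ 45.0 kJ

T_H = 1042 °F → (1042 − 32) × 5/9 = 561.11 °C = 834.26 K.
T_C = 74 °C → 74 + 273.15 = 347.15 K.
For a reversible engine, η = 1 − T_C/T_H = 1 − 347.15/834.26 = 0.5839.
Since Q_C/Q_H = T_C/T_H and Q_H = W/η, Q_C = W·T_C/(T_H − T_C) = 63.2 × 347.15/487.11 = 45.0 kJ.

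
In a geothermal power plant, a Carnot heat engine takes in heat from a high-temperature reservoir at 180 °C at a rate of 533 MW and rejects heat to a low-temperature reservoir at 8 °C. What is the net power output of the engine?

T_H = 180 °C → 180 + 273.15 = 453.15 K.
T_C = 8 °C → 8 + 273.15 = 281.15 K.
Since the cycle is reversible, η = 1 − T_C/T_H = 1 − 281.15/453.15 = 0.3796.
W = η·Q_H = 0.3796 × 533 = 202 MW.

Ẇ ≈ 202 MW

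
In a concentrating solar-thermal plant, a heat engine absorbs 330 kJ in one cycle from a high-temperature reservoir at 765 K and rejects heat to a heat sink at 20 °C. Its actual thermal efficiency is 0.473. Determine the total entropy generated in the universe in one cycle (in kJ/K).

ΔS_univ ≈ 0.162 kJ/K

T_C = 20 °C → 20 + 273.15 = 293.15 K.
W = η·Q_H = 0.473 × 330 = 156.1 kJ, so Q_C = Q_H − W = 173.9 kJ.
The hot reservoir loses entropy Q_H/T_H = 330/765.00 = 0.4314 kJ/K; the cold reservoir gains Q_C/T_C = 173.9/293.15 = 0.5932 kJ/K.
ΔS_univ = −Q_H/T_H + Q_C/T_C = 0.162 kJ/K (> 0, since η = 0.473 < η_Carnot = 0.617).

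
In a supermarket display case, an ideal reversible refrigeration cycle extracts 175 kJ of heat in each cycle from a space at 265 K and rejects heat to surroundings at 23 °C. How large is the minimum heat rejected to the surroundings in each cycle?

T_H = 23 °C → 23 + 273.15 = 296.15 K.
For a reversible cycle Q_H/Q_C = T_H/T_C, so Q_H = Q_C·T_H/T_C = 175 × 296.15/265.00 = 196 kJ.

Q_H ≈ 196 kJ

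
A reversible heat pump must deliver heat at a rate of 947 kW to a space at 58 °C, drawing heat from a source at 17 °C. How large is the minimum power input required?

Ẇ_in ≈ 117.2 kW

T_H = 58 °C → 58 + 273.15 = 331.15 K.
T_C = 17 °C → 17 + 273.15 = 290.15 K.
Reversible heating COP: COP_HP = T_H/(T_H − T_C) = 331.15/41.00 = 8.0768.
W = Q_H/COP_HP = 947/8.0768 = 117.2 kW.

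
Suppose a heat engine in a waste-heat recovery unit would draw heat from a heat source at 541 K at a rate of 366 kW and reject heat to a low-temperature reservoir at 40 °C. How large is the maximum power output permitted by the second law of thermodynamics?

T_C = 40 °C → 40 + 273.15 = 313.15 K.
By the Carnot theorem, η_max = 1 − T_C/T_H = 1 − 313.15/541.00 = 0.4212.
W_max = η_max · Q_H = 0.4212 × 366 = 154 kW.

Ẇ_max ≈ 154 kW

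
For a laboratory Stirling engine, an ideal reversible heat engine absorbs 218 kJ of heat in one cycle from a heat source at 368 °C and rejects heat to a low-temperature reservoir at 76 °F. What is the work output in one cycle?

W ≈ 117 kJ

T_H = 368 °C → 368 + 273.15 = 641.15 K.
T_C = 76 °F → (76 − 32) × 5/9 = 24.44 °C = 297.59 K.
η_rev = 1 − T_C/T_H = 1 − 297.59/641.15 = 0.5358.
W = η·Q_H = 0.5358 × 218 = 117 kJ.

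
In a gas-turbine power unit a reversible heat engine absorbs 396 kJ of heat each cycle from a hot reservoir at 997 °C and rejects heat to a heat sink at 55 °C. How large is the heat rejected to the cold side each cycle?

T_H = 997 °C → 997 + 273.15 = 1270.15 K.
T_C = 55 °C → 55 + 273.15 = 328.15 K.
For a reversible engine, η = 1 − T_C/T_H = 1 − 328.15/1270.15 = 0.7416.
For a reversible cycle Q_C/Q_H = T_C/T_H, so Q_C = 396 × 328.15/1270.15 = 102 kJ.

Q_C ≈ 102 kJ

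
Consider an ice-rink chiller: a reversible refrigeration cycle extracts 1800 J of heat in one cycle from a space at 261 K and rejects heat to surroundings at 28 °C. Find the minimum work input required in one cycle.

T_H = 28 °C → 28 + 273.15 = 301.15 K.
COP_R = T_C/(T_H − T_C) = 261.00/40.15 = 6.5006.
W = Q_C/COP_R = 1800/6.5006 = 277 J.

W_in ≈ 277 J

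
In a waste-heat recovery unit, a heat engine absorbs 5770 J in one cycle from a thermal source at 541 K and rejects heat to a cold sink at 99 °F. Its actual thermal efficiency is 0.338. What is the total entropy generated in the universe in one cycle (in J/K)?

ΔS_univ ≈ 1.642 J/K

T_C = 99 °F → (99 − 32) × 5/9 = 37.22 °C = 310.37 K.
W = η·Q_H = 0.338 × 5770 = 1950 J, so Q_C = Q_H − W = 3820 J.
Entropy balance on the reservoirs: −Q_H/T_H = -10.67 J/K, +Q_C/T_C = 12.31 J/K.
ΔS_univ = −Q_H/T_H + Q_C/T_C = 1.642 J/K (> 0, since η = 0.338 < η_Carnot = 0.426).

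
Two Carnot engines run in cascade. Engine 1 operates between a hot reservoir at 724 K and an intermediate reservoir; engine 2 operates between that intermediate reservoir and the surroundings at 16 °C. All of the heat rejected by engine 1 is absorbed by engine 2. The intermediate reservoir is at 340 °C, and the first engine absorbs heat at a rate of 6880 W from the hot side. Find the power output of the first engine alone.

Ẇ₁ ≈ 1050 W

T_C = 16 °C → 16 + 273.15 = 289.15 K.
T_m = 340 °C → 340 + 273.15 = 613.15 K.
First-stage efficiency η₁ = 1 − T_m/T_H = 1 − 613.15/724.00 = 0.1531.
W₁ = η₁·Q_H = 0.1531 × 6880 = 1050 W.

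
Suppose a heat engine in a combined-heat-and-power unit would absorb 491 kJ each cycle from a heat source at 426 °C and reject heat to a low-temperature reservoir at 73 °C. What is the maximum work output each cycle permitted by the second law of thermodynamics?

W_max ≈ 248 kJ

T_H = 426 °C → 426 + 273.15 = 699.15 K.
T_C = 73 °C → 73 + 273.15 = 346.15 K.
No engine can exceed the Carnot limit: η_max = 1 − T_C/T_H = 1 − 346.15/699.15 = 0.5049.
W_max = η_max · Q_H = 0.5049 × 491 = 248 kJ.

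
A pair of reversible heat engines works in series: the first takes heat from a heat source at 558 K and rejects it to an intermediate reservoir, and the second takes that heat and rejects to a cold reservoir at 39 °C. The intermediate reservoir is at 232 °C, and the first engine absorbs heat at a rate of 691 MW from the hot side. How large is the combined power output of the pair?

T_C = 39 °C → 39 + 273.15 = 312.15 K.
Two reversible stages in series are equivalent to a single Carnot engine between T_H and T_C, so η_total = 1 − T_C/T_H = 1 − 312.15/558.00 = 0.4406.
W_total = η_total · Q_H = 0.4406 × 691 = 304.4 MW.

Ẇ_total ≈ 304.4 MW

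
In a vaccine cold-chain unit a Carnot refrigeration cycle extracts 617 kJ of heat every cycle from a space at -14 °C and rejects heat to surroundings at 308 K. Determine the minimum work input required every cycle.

T_C = -14 °C → -14 + 273.15 = 259.15 K.
For a reversible refrigerator, COP_R = T_C/(T_H − T_C) = 259.15/48.85 = 5.3050.
W = Q_C/COP_R = 617/5.3050 = 116 kJ.

W_in ≈ 116 kJ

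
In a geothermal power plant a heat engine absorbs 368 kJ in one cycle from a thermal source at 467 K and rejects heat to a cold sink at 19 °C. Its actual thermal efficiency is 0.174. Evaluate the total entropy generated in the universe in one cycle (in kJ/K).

T_C = 19 °C → 19 + 273.15 = 292.15 K.
W = η·Q_H = 0.174 × 368 = 64.03 kJ, so Q_C = Q_H − W = 304.0 kJ.
Entropy balance on the reservoirs: −Q_H/T_H = -0.7880 kJ/K, +Q_C/T_C = 1.040 kJ/K.
ΔS_univ = −Q_H/T_H + Q_C/T_C = 0.2524 kJ/K (> 0, since η = 0.174 < η_Carnot = 0.374).

ΔS_univ ≈ 0.2524 kJ/K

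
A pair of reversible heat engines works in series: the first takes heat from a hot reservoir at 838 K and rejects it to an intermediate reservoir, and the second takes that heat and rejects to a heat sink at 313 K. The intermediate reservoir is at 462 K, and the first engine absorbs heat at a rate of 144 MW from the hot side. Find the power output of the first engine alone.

Ẇ₁ ≈ 64.61 MW

First-stage efficiency η₁ = 1 − T_m/T_H = 1 − 462.00/838.00 = 0.4487.
W₁ = η₁·Q_H = 0.4487 × 144 = 64.61 MW.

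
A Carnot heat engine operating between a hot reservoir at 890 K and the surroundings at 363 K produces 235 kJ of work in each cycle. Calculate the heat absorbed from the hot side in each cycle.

Q_H ≈ 396.9 kJ

The Carnot efficiency is η = 1 − T_C/T_H = 1 − 363.00/890.00 = 0.5921.
Q_H = W/η = 235/0.5921 = 396.9 kJ.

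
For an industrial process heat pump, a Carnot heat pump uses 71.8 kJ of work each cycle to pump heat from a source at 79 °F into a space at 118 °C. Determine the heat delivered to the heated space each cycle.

T_H = 118 °C → 118 + 273.15 = 391.15 K.
T_C = 79 °F → (79 − 32) × 5/9 = 26.11 °C = 299.26 K.
COP_HP = T_H/(T_H − T_C) = 391.15/91.89 = 4.2568.
Q_H = COP_HP · W = 4.2568 × 71.8 = 305.6 kJ.

Q_H ≈ 305.6 kJ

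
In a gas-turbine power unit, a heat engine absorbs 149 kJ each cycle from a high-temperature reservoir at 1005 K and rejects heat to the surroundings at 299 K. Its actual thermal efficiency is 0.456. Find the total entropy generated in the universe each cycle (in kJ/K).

ΔS_univ ≈ 0.123 kJ/K

W = η·Q_H = 0.456 × 149 = 67.94 kJ, so Q_C = Q_H − W = 81.06 kJ.
The hot reservoir loses entropy Q_H/T_H = 149/1005.00 = 0.1483 kJ/K; the cold reservoir gains Q_C/T_C = 81.06/299.00 = 0.2711 kJ/K.
ΔS_univ = −Q_H/T_H + Q_C/T_C = 0.123 kJ/K (> 0, since η = 0.456 < η_Carnot = 0.702).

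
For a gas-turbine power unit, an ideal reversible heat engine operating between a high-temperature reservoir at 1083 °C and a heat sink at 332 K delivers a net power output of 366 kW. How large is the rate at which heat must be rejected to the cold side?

T_H = 1083 °C → 1083 + 273.15 = 1356.15 K.
For a reversible engine, η = 1 − T_C/T_H = 1 − 332.00/1356.15 = 0.7552.
Since Q_C/Q_H = T_C/T_H and Q_H = W/η, Q_C = W·T_C/(T_H − T_C) = 366 × 332.00/1024.15 = 118.6 kW.

Q̇_C ≈ 118.6 kW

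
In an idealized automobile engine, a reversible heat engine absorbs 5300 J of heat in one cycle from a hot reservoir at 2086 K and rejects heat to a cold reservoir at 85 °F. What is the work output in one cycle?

T_C = 85 °F → (85 − 32) × 5/9 = 29.44 °C = 302.59 K.
For a reversible engine, η = 1 − T_C/T_H = 1 − 302.59/2086.00 = 0.8549.
W = η·Q_H = 0.8549 × 5300 = 4530 J.

W ≈ 4530 J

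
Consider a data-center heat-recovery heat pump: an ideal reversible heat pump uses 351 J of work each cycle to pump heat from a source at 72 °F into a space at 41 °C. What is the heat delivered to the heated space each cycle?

Q_H ≈ 5870 J

T_H = 41 °C → 41 + 273.15 = 314.15 K.
T_C = 72 °F → (72 − 32) × 5/9 = 22.22 °C = 295.37 K.
Reversible heating COP: COP_HP = T_H/(T_H − T_C) = 314.15/18.78 = 16.7299.
Q_H = COP_HP · W = 16.7299 × 351 = 5870 J.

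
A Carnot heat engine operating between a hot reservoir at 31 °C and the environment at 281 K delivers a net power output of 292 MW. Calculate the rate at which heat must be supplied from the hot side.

T_H = 31 °C → 31 + 273.15 = 304.15 K.
For a reversible engine, η = 1 − T_C/T_H = 1 − 281.00/304.15 = 0.0761.
Q_H = W/η = 292/0.0761 = 3840 MW.

Q̇_H ≈ 3840 MW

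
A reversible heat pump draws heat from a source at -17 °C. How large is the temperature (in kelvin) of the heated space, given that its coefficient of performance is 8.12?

T_H ≈ 292.1 K

T_C = -17 °C → -17 + 273.15 = 256.15 K.
COP_HP = T_H/(T_H − T_C) ⇒ T_H = T_C·COP_HP/(COP_HP − 1) = 256.15 × 8.12/(8.12 − 1) = 292.1 K.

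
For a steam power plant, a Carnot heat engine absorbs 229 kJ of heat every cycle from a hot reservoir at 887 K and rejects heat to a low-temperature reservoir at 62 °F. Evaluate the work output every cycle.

T_C = 62 °F → (62 − 32) × 5/9 = 16.67 °C = 289.82 K.
η_rev = 1 − T_C/T_H = 1 − 289.82/887.00 = 0.6733.
W = η·Q_H = 0.6733 × 229 = 154 kJ.

W ≈ 154 kJ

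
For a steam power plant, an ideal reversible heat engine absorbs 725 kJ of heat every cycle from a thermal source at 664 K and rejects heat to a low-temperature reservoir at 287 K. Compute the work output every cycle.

W ≈ 412 kJ

η_rev = 1 − T_C/T_H = 1 − 287.00/664.00 = 0.5678.
W = η·Q_H = 0.5678 × 725 = 412 kJ.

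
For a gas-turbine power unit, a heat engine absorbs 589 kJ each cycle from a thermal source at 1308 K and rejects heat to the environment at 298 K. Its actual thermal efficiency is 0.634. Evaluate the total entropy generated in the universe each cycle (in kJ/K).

W = η·Q_H = 0.634 × 589 = 373.4 kJ, so Q_C = Q_H − W = 215.6 kJ.
Reservoir entropy changes: ΔS_H = −Q_H/T_H = −589/1308.00 = -0.4503 kJ/K and ΔS_C = +Q_C/T_C = 215.6/298.00 = 0.7234 kJ/K.
ΔS_univ = −Q_H/T_H + Q_C/T_C = 0.273 kJ/K (> 0, since η = 0.634 < η_Carnot = 0.772).

ΔS_univ ≈ 0.273 kJ/K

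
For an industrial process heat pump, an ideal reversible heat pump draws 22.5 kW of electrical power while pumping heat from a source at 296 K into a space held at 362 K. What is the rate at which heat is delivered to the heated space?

Q̇_H ≈ 123 kW

COP_HP = T_H/(T_H − T_C) = 362.00/66.00 = 5.4848.
Q_H = COP_HP · W = 5.4848 × 22.5 = 123 kW.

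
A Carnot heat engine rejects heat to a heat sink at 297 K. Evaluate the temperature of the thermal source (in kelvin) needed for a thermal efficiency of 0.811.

T_H ≈ 1571 K

From η = 1 − T_C/T_H, solving for T_H gives T_H = T_C/(1 − η) = 297.00/(1 − 0.811) = 1571 K.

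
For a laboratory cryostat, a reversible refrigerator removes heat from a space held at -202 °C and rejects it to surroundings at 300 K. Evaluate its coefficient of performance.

T_C = -202 °C → -202 + 273.15 = 71.15 K.
For a reversible refrigerator, COP_R = T_C/(T_H − T_C) = 71.15/(300.00 − 71.15) = 0.3109.

COP_R ≈ 0.3109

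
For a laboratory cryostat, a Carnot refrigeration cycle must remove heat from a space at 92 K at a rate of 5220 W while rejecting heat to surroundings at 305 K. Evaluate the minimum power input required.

For a reversible refrigerator, COP_R = T_C/(T_H − T_C) = 92.00/213.00 = 0.4319.
W = Q_C/COP_R = 5220/0.4319 = 12100 W.

Ẇ_in ≈ 12100 W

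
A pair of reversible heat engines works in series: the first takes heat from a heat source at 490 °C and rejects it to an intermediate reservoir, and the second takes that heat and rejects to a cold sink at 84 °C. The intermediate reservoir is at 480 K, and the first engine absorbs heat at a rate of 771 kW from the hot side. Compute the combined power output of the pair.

T_H = 490 °C → 490 + 273.15 = 763.15 K.
T_C = 84 °C → 84 + 273.15 = 357.15 K.
Two reversible stages in series are equivalent to a single Carnot engine between T_H and T_C, so η_total = 1 − T_C/T_H = 1 − 357.15/763.15 = 0.5320.
W_total = η_total · Q_H = 0.5320 × 771 = 410.2 kW.

Ẇ_total ≈ 410.2 kW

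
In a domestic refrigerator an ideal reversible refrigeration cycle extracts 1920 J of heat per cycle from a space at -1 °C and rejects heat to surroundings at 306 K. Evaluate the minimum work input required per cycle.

T_C = -1 °C → -1 + 273.15 = 272.15 K.
The reversible coefficient of performance is COP_R = T_C/(T_H − T_C) = 272.15/33.85 = 8.0399.
W = Q_C/COP_R = 1920/8.0399 = 239 J.

W_in ≈ 239 J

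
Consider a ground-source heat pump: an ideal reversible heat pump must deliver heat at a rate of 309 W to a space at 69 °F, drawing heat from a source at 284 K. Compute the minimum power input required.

T_H = 69 °F → (69 − 32) × 5/9 = 20.56 °C = 293.71 K.
For a reversible heat pump, COP_HP = T_H/(T_H − T_C) = 293.71/9.71 = 30.2616.
W = Q_H/COP_HP = 309/30.2616 = 10.2 W.

Ẇ_in ≈ 10.2 W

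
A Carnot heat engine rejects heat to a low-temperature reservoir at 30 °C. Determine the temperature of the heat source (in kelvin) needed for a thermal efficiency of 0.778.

T_H ≈ 1366 K

T_C = 30 °C → 30 + 273.15 = 303.15 K.
From η = 1 − T_C/T_H, solving for T_H gives T_H = T_C/(1 − η) = 303.15/(1 − 0.778) = 1366 K.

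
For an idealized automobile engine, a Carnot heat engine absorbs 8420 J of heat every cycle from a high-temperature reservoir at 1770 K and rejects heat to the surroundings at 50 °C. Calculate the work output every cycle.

W ≈ 6880 J

T_C = 50 °C → 50 + 273.15 = 323.15 K.
For a reversible engine, η = 1 − T_C/T_H = 1 − 323.15/1770.00 = 0.8174.
W = η·Q_H = 0.8174 × 8420 = 6880 J.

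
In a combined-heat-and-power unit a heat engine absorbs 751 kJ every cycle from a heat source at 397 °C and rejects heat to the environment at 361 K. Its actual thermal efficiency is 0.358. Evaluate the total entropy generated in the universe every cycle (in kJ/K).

ΔS_univ ≈ 0.2149 kJ/K

T_H = 397 °C → 397 + 273.15 = 670.15 K.
W = η·Q_H = 0.358 × 751 = 268.9 kJ, so Q_C = Q_H − W = 482.1 kJ.
Reservoir entropy changes: ΔS_H = −Q_H/T_H = −751/670.15 = -1.121 kJ/K and ΔS_C = +Q_C/T_C = 482.1/361.00 = 1.336 kJ/K.
ΔS_univ = −Q_H/T_H + Q_C/T_C = 0.2149 kJ/K (> 0, since η = 0.358 < η_Carnot = 0.461).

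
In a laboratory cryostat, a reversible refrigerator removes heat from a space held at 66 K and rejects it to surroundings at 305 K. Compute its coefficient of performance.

COP_R ≈ 0.276

Carnot COP: COP_R = T_C/(T_H − T_C) = 66.00/(305.00 − 66.00) = 0.276.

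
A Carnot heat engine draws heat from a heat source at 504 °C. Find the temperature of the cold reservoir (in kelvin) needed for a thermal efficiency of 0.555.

T_H = 504 °C → 504 + 273.15 = 777.15 K.
From η = 1 − T_C/T_H, T_C = T_H·(1 − η) = 777.15 × (1 − 0.555) = 345.8 K.

T_C ≈ 345.8 K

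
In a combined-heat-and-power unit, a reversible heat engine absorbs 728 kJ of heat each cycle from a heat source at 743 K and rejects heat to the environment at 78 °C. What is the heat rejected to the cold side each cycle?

Q_C ≈ 344.1 kJ

T_C = 78 °C → 78 + 273.15 = 351.15 K.
Carnot efficiency: η = 1 − T_C/T_H = 1 − 351.15/743.00 = 0.5274.
For a reversible cycle Q_C/Q_H = T_C/T_H, so Q_C = 728 × 351.15/743.00 = 344.1 kJ.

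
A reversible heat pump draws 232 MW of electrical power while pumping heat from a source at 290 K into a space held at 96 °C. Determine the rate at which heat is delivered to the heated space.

T_H = 96 °C → 96 + 273.15 = 369.15 K.
Reversible heating COP: COP_HP = T_H/(T_H − T_C) = 369.15/79.15 = 4.6639.
Q_H = COP_HP · W = 4.6639 × 232 = 1082 MW.

Q̇_H ≈ 1082 MW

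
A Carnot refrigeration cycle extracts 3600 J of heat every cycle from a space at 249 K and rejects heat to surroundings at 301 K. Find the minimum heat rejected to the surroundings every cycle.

For a reversible cycle Q_H/Q_C = T_H/T_C, so Q_H = Q_C·T_H/T_C = 3600 × 301.00/249.00 = 4350 J.

Q_H ≈ 4350 J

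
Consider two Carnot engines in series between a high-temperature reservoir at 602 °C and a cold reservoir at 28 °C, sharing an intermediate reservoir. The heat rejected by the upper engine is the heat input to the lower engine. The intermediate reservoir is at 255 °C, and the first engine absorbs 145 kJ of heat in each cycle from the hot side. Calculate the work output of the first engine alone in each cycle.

T_H = 602 °C → 602 + 273.15 = 875.15 K.
T_C = 28 °C → 28 + 273.15 = 301.15 K.
T_m = 255 °C → 255 + 273.15 = 528.15 K.
First-stage efficiency η₁ = 1 − T_m/T_H = 1 − 528.15/875.15 = 0.3965.
W₁ = η₁·Q_H = 0.3965 × 145 = 57.5 kJ.

W₁ ≈ 57.5 kJ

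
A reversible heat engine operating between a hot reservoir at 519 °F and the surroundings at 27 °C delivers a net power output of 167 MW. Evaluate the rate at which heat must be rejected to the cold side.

Q̇_C ≈ 206 MW

T_H = 519 °F → (519 − 32) × 5/9 = 270.56 °C = 543.71 K.
T_C = 27 °C → 27 + 273.15 = 300.15 K.
Since the cycle is reversible, η = 1 − T_C/T_H = 1 − 300.15/543.71 = 0.4480.
Since Q_C/Q_H = T_C/T_H and Q_H = W/η, Q_C = W·T_C/(T_H − T_C) = 167 × 300.15/243.56 = 206 MW.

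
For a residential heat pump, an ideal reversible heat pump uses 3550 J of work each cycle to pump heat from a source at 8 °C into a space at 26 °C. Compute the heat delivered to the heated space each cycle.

Q_H ≈ 59000 J

T_H = 26 °C → 26 + 273.15 = 299.15 K.
T_C = 8 °C → 8 + 273.15 = 281.15 K.
Reversible heating COP: COP_HP = T_H/(T_H − T_C) = 299.15/18.00 = 16.6194.
Q_H = COP_HP · W = 16.6194 × 3550 = 59000 J.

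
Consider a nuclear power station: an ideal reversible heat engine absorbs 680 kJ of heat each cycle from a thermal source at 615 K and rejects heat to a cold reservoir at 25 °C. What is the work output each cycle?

T_C = 25 °C → 25 + 273.15 = 298.15 K.
Carnot efficiency: η = 1 − T_C/T_H = 1 − 298.15/615.00 = 0.5152.
W = η·Q_H = 0.5152 × 680 = 350 kJ.

W ≈ 350 kJ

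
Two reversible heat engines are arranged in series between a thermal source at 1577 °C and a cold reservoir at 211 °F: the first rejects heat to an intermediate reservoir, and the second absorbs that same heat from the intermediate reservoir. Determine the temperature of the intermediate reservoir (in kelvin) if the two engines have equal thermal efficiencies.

T_H = 1577 °C → 1577 + 273.15 = 1850.15 K.
T_C = 211 °F → (211 − 32) × 5/9 = 99.44 °C = 372.59 K.
Equal efficiencies require 1 − T_m/T_H = 1 − T_C/T_m, i.e. T_m/T_H = T_C/T_m, so T_m = √(T_H·T_C) = √(1850.15 × 372.59) = 830.3 K.

T_m ≈ 830.3 K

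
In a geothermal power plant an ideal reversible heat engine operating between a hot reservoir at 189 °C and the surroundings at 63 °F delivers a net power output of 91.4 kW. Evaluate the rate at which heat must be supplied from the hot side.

Q̇_H ≈ 246 kW

T_H = 189 °C → 189 + 273.15 = 462.15 K.
T_C = 63 °F → (63 − 32) × 5/9 = 17.22 °C = 290.37 K.
Carnot efficiency: η = 1 − T_C/T_H = 1 − 290.37/462.15 = 0.3717.
Q_H = W/η = 91.4/0.3717 = 246 kW.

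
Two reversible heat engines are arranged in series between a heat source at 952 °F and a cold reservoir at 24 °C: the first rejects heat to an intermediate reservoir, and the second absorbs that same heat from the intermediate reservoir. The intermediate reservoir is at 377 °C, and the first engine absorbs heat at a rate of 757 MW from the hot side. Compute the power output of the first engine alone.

T_H = 952 °F → (952 − 32) × 5/9 = 511.11 °C = 784.26 K.
T_C = 24 °C → 24 + 273.15 = 297.15 K.
T_m = 377 °C → 377 + 273.15 = 650.15 K.
First-stage efficiency η₁ = 1 − T_m/T_H = 1 − 650.15/784.26 = 0.1710.
W₁ = η₁·Q_H = 0.1710 × 757 = 129 MW.

Ẇ₁ ≈ 129 MW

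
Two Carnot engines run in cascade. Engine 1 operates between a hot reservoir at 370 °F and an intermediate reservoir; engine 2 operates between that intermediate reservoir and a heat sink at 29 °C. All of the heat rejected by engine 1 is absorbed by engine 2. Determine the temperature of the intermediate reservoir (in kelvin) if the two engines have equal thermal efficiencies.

T_H = 370 °F → (370 − 32) × 5/9 = 187.78 °C = 460.93 K.
T_C = 29 °C → 29 + 273.15 = 302.15 K.
Equal efficiencies require 1 − T_m/T_H = 1 − T_C/T_m, i.e. T_m/T_H = T_C/T_m, so T_m = √(T_H·T_C) = √(460.93 × 302.15) = 373.2 K.

T_m ≈ 373.2 K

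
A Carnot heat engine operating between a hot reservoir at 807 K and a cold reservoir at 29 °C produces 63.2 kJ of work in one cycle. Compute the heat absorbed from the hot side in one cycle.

T_C = 29 °C → 29 + 273.15 = 302.15 K.
The Carnot efficiency is η = 1 − T_C/T_H = 1 − 302.15/807.00 = 0.6256.
Q_H = W/η = 63.2/0.6256 = 101 kJ.

Q_H ≈ 101 kJ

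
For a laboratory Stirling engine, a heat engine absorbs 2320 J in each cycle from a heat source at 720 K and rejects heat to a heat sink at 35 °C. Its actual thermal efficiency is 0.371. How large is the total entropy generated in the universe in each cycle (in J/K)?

T_C = 35 °C → 35 + 273.15 = 308.15 K.
W = η·Q_H = 0.371 × 2320 = 860.7 J, so Q_C = Q_H − W = 1459 J.
The hot reservoir loses entropy Q_H/T_H = 2320/720.00 = 3.222 J/K; the cold reservoir gains Q_C/T_C = 1459/308.15 = 4.736 J/K.
ΔS_univ = −Q_H/T_H + Q_C/T_C = 1.51 J/K (> 0, since η = 0.371 < η_Carnot = 0.572).

ΔS_univ ≈ 1.51 J/K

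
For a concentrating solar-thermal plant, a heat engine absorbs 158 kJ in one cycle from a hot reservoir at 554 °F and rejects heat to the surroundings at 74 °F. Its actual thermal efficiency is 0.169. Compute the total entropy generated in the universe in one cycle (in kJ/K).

ΔS_univ ≈ 0.162 kJ/K

T_H = 554 °F → (554 − 32) × 5/9 = 290.00 °C = 563.15 K.
T_C = 74 °F → (74 − 32) × 5/9 = 23.33 °C = 296.48 K.
W = η·Q_H = 0.169 × 158 = 26.70 kJ, so Q_C = Q_H − W = 131.3 kJ.
The hot reservoir loses entropy Q_H/T_H = 158/563.15 = 0.2806 kJ/K; the cold reservoir gains Q_C/T_C = 131.3/296.48 = 0.4429 kJ/K.
ΔS_univ = −Q_H/T_H + Q_C/T_C = 0.162 kJ/K (> 0, since η = 0.169 < η_Carnot = 0.474).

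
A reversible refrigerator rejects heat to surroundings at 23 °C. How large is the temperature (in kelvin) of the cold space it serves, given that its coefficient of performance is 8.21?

T_H = 23 °C → 23 + 273.15 = 296.15 K.
COP_R = T_C/(T_H − T_C) ⇒ T_C = T_H·COP_R/(1 + COP_R) = 296.15 × 8.21/(1 + 8.21) = 264.0 K.

T_C ≈ 264.0 K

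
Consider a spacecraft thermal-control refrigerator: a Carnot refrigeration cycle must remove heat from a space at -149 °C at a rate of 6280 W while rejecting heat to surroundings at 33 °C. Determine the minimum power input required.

T_H = 33 °C → 33 + 273.15 = 306.15 K.
T_C = -149 °C → -149 + 273.15 = 124.15 K.
For a reversible refrigerator, COP_R = T_C/(T_H − T_C) = 124.15/182.00 = 0.6821.
W = Q_C/COP_R = 6280/0.6821 = 9206 W.

Ẇ_in ≈ 9206 W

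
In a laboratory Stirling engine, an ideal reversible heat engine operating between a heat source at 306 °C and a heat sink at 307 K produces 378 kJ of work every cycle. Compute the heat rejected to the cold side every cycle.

T_H = 306 °C → 306 + 273.15 = 579.15 K.
Carnot efficiency: η = 1 − T_C/T_H = 1 − 307.00/579.15 = 0.4699.
Since Q_C/Q_H = T_C/T_H and Q_H = W/η, Q_C = W·T_C/(T_H − T_C) = 378 × 307.00/272.15 = 426 kJ.

Q_C ≈ 426 kJ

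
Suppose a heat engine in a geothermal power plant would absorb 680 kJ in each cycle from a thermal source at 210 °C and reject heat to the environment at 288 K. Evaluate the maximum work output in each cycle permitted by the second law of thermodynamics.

W_max ≈ 274.7 kJ

T_H = 210 °C → 210 + 273.15 = 483.15 K.
The second-law ceiling is the Carnot efficiency, η_max = 1 − T_C/T_H = 1 − 288.00/483.15 = 0.4039.
W_max = η_max · Q_H = 0.4039 × 680 = 274.7 kJ.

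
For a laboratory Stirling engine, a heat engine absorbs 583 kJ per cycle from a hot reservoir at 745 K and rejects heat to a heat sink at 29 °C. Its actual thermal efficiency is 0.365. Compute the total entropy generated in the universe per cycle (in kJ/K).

ΔS_univ ≈ 0.443 kJ/K

T_C = 29 °C → 29 + 273.15 = 302.15 K.
W = η·Q_H = 0.365 × 583 = 212.8 kJ, so Q_C = Q_H − W = 370.2 kJ.
The hot reservoir loses entropy Q_H/T_H = 583/745.00 = 0.7826 kJ/K; the cold reservoir gains Q_C/T_C = 370.2/302.15 = 1.225 kJ/K.
ΔS_univ = −Q_H/T_H + Q_C/T_C = 0.443 kJ/K (> 0, since η = 0.365 < η_Carnot = 0.594).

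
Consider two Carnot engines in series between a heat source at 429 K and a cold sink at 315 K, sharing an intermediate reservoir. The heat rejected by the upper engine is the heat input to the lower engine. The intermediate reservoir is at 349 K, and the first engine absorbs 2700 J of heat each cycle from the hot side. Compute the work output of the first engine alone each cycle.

First-stage efficiency η₁ = 1 − T_m/T_H = 1 − 349.00/429.00 = 0.1865.
W₁ = η₁·Q_H = 0.1865 × 2700 = 503 J.

W₁ ≈ 503 J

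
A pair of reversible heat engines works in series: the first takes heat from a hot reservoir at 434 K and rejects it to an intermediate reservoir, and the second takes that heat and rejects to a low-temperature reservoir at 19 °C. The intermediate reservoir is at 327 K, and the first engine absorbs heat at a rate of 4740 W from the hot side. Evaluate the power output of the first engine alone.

T_C = 19 °C → 19 + 273.15 = 292.15 K.
First-stage efficiency η₁ = 1 − T_m/T_H = 1 − 327.00/434.00 = 0.2465.
W₁ = η₁·Q_H = 0.2465 × 4740 = 1170 W.

Ẇ₁ ≈ 1170 W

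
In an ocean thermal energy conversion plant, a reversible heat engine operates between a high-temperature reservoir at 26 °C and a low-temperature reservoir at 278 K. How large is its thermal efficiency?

η ≈ 0.07070

T_H = 26 °C → 26 + 273.15 = 299.15 K.
η_rev = 1 − T_C/T_H = 1 − 278.00/299.15 = 0.07070.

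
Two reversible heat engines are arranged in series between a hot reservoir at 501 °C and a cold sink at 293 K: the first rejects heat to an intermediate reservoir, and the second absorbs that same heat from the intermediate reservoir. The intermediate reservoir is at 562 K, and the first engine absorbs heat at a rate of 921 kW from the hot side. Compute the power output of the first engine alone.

T_H = 501 °C → 501 + 273.15 = 774.15 K.
First-stage efficiency η₁ = 1 − T_m/T_H = 1 − 562.00/774.15 = 0.2740.
W₁ = η₁·Q_H = 0.2740 × 921 = 252 kW.

Ẇ₁ ≈ 252 kW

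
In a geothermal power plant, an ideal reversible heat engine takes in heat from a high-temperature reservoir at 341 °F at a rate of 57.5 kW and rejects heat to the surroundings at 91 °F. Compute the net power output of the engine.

T_H = 341 °F → (341 − 32) × 5/9 = 171.67 °C = 444.82 K.
T_C = 91 °F → (91 − 32) × 5/9 = 32.78 °C = 305.93 K.
For a reversible engine, η = 1 − T_C/T_H = 1 − 305.93/444.82 = 0.3122.
W = η·Q_H = 0.3122 × 57.5 = 18.0 kW.

Ẇ ≈ 18.0 kW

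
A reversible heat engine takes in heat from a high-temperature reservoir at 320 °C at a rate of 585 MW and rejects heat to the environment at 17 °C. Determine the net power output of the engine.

Ẇ ≈ 298.8 MW

T_H = 320 °C → 320 + 273.15 = 593.15 K.
T_C = 17 °C → 17 + 273.15 = 290.15 K.
Carnot efficiency: η = 1 − T_C/T_H = 1 − 290.15/593.15 = 0.5108.
W = η·Q_H = 0.5108 × 585 = 298.8 MW.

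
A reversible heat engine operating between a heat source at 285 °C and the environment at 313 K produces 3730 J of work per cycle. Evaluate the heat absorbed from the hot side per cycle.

T_H = 285 °C → 285 + 273.15 = 558.15 K.
The Carnot efficiency is η = 1 − T_C/T_H = 1 − 313.00/558.15 = 0.4392.
Q_H = W/η = 3730/0.4392 = 8490 J.

Q_H ≈ 8490 J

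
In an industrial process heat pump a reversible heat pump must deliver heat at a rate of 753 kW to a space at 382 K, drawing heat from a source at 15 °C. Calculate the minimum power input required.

Ẇ_in ≈ 185 kW

T_C = 15 °C → 15 + 273.15 = 288.15 K.
Reversible heating COP: COP_HP = T_H/(T_H − T_C) = 382.00/93.85 = 4.0703.
W = Q_H/COP_HP = 753/4.0703 = 185 kW.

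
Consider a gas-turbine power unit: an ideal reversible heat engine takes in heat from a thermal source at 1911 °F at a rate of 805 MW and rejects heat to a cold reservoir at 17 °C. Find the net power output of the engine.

T_H = 1911 °F → (1911 − 32) × 5/9 = 1043.89 °C = 1317.04 K.
T_C = 17 °C → 17 + 273.15 = 290.15 K.
Carnot efficiency: η = 1 − T_C/T_H = 1 − 290.15/1317.04 = 0.7797.
W = η·Q_H = 0.7797 × 805 = 628 MW.

Ẇ ≈ 628 MW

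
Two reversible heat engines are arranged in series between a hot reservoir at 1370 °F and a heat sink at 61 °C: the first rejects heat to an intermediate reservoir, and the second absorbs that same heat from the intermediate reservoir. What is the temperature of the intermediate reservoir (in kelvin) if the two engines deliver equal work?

T_H = 1370 °F → (1370 − 32) × 5/9 = 743.33 °C = 1016.48 K.
T_C = 61 °C → 61 + 273.15 = 334.15 K.
For reversible stages Q_m = Q_H·(T_m/T_H). Setting W₁ = Q_H(1 − T_m/T_H) equal to W₂ = Q_m(1 − T_C/T_m) = Q_H·(T_m − T_C)/T_H gives T_H − T_m = T_m − T_C, so T_m = (T_H + T_C)/2 = (1016.48 + 334.15)/2 = 675 K.

T_m ≈ 675 K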